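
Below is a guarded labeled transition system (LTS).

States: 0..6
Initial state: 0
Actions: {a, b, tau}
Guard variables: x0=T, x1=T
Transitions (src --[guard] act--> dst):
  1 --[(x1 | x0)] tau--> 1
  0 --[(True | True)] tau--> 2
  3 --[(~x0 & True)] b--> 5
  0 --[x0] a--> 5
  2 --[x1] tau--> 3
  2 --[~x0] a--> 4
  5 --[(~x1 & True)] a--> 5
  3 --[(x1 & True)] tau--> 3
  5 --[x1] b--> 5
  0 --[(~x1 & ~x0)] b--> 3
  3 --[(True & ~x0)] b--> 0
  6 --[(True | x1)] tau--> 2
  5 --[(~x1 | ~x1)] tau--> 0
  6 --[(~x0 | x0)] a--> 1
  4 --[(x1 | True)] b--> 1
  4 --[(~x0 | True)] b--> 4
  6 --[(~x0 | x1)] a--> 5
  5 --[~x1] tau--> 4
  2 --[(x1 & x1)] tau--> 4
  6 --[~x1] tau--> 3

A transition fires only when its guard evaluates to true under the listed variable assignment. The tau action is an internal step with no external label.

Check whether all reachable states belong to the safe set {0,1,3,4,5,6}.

Safe = {0,1,3,4,5,6}
Reach set: {0,1,2,3,4,5}
  0: ok
  1: ok
  2: ✗ unsafe
  3: ok
  4: ok
  5: ok
witness against invariant: tau → 2

Answer: INVARIANT VIOLATED at state 2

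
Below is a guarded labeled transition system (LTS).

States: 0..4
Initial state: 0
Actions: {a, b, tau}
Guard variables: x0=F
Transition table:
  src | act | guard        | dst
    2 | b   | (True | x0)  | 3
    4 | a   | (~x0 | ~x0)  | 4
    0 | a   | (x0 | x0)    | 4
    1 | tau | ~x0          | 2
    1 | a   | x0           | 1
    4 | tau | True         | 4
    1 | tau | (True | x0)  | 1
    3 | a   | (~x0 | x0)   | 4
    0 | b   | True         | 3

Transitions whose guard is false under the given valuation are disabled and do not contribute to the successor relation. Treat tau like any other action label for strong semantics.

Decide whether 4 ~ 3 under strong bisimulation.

Answer: NOT BISIMILAR

Analysis:
Bisimulation quotient by refinement:
  π0 = {{0,1,2,3,4}}
  π1 = {{0,2},{1},{3},{4}}
4 equivalence class(es) (converged in 2)
class of 4: {4}; class of 3: {3}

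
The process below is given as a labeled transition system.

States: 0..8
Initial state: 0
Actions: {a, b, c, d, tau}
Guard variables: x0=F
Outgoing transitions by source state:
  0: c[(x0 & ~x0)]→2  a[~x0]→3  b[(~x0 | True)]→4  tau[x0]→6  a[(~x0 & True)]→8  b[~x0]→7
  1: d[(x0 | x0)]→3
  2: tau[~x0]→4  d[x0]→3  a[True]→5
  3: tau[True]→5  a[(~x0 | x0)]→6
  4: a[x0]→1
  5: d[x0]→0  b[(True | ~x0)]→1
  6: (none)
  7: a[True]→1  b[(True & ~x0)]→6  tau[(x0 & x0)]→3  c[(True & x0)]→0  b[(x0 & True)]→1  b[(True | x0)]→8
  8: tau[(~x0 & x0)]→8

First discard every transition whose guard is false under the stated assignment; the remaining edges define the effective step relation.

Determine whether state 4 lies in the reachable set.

Answer: REACHABLE

Trace:
12 transition(s) survive guard evaluation.
Layer 0: {0}
Layer 1: {3,4,7,8}  now seen {0,3,4,7,8}
Layer 2: {1,5,6}  now seen {0,1,3,4,5,6,7,8}
R = {0,1,3,4,5,6,7,8}
trace reaching 4: b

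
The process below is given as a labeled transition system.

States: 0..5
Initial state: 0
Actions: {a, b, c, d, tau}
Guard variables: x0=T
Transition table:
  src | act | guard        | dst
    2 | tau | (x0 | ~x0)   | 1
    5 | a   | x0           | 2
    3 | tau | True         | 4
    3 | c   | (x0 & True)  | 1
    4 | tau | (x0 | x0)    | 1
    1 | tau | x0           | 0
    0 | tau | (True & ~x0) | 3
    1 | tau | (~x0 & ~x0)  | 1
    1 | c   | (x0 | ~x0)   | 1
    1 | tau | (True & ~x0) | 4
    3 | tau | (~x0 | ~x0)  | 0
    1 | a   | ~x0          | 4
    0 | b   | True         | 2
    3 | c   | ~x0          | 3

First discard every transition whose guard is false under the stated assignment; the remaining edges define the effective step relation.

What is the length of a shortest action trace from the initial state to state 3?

Breadth-first toward 3:
  Layer 0: {0}
  Layer 1: {2}
  Layer 2: {1}
3 never appears.

Answer: UNREACHABLE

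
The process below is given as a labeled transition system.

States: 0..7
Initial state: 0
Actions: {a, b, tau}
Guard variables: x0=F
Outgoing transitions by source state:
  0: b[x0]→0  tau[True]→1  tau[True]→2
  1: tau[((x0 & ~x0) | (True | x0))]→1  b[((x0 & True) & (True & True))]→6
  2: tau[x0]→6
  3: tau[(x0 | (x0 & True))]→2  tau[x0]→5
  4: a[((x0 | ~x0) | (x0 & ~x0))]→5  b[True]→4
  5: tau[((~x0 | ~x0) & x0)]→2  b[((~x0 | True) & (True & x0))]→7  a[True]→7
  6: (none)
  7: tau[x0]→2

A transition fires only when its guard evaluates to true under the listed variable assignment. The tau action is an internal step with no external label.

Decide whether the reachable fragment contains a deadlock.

Reach set: {0,1,2}
  0: tau→1  tau→2  [2 exit(s)]
  1: tau→1  [1 exit(s)]
  2: ∅  [STUCK]
witness 2: tau

Answer: DEADLOCK at state 2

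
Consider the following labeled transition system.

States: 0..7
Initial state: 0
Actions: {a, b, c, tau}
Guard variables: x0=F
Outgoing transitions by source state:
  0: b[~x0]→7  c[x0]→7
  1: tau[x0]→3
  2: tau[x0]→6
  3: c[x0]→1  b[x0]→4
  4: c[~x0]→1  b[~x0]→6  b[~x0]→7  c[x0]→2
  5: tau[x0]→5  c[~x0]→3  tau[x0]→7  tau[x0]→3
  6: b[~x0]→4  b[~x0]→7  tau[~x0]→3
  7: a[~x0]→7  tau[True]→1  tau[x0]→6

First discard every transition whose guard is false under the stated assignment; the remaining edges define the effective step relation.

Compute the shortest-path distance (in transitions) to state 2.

Breadth-first toward 2:
  depth 0: {0}
  depth 1: {7}
  depth 2: {1}
2 never appears.

Answer: UNREACHABLE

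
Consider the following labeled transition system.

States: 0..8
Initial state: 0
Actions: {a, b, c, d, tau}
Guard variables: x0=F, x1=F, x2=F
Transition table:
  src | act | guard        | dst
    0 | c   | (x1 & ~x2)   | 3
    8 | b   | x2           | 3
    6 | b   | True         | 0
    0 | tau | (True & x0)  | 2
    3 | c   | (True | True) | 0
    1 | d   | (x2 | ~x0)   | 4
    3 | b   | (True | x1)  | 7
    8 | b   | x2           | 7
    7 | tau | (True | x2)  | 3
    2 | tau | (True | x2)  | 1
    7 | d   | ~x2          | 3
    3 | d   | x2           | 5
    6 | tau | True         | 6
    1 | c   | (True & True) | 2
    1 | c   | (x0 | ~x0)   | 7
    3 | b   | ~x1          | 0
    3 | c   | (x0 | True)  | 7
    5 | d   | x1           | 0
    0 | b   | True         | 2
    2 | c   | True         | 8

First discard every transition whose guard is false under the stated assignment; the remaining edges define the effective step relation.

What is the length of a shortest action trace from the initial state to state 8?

Answer: 2

Trace:
BFS to 8:
  Layer 0: {0}
  Layer 1: {2}
  Layer 2: {1,8}
depth(8)=2, e.g. b·c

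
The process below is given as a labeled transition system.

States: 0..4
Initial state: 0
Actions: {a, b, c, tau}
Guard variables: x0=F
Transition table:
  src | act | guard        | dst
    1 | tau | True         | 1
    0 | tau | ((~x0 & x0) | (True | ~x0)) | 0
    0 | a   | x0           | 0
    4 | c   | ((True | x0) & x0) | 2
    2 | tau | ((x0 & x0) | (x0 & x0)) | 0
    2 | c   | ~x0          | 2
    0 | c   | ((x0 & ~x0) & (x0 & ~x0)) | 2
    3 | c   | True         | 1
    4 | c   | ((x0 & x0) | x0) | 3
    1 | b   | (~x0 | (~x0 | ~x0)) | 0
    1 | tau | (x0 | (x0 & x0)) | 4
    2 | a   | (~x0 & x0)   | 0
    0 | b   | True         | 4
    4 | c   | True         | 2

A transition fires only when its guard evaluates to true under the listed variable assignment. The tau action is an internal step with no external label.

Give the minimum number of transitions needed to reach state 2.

Answer: 2

Analysis:
Layered search for 2:
  Layer 0: {0}
  Layer 1: {4}
  Layer 2: {2}
2 enters at depth 2; path b·c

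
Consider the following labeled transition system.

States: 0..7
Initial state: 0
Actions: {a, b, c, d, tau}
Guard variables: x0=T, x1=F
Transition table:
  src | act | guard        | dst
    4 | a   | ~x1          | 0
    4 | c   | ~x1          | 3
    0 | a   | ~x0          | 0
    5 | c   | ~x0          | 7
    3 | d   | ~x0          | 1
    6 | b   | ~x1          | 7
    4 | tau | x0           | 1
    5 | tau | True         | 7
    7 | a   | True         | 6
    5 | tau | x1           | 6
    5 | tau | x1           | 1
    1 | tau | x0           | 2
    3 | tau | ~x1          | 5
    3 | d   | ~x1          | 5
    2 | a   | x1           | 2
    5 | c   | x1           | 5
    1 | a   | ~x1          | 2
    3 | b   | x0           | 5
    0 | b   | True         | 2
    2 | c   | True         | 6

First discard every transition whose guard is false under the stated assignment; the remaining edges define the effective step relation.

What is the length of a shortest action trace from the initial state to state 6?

Answer: 2

Working:
Breadth-first toward 6:
  depth 0: {0}
  depth 1: {2}
  depth 2: {6}
6 enters at depth 2; path b·c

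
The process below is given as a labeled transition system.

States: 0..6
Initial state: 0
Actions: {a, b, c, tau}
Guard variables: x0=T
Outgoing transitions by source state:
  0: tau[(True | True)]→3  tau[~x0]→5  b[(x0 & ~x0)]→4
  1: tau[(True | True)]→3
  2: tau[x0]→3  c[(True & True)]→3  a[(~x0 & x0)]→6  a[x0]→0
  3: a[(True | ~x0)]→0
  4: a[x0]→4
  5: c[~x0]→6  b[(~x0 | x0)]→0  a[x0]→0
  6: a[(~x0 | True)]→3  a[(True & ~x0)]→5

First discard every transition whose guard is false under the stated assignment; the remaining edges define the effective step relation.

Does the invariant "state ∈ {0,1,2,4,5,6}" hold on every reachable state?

Answer: INVARIANT VIOLATED at state 3

Working:
Safe = {0,1,2,4,5,6}
Reach set: {0,3}
  0: ok
  3: outside
reach 3 via tau — violates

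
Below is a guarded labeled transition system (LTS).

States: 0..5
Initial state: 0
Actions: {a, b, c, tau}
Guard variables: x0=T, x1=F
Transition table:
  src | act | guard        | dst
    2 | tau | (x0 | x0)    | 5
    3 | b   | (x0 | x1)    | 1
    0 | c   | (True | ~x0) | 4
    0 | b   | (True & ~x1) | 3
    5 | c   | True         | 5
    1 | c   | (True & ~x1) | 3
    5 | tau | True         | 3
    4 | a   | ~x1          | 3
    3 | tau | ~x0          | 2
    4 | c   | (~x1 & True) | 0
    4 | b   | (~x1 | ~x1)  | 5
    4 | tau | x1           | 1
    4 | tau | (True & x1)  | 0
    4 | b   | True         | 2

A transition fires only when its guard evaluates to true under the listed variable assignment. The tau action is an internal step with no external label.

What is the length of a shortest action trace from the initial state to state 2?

Breadth-first toward 2:
  L0 = {0}
  L1 = {3,4}
  L2 = {1,2,5}
depth(2)=2, e.g. c·b

Answer: 2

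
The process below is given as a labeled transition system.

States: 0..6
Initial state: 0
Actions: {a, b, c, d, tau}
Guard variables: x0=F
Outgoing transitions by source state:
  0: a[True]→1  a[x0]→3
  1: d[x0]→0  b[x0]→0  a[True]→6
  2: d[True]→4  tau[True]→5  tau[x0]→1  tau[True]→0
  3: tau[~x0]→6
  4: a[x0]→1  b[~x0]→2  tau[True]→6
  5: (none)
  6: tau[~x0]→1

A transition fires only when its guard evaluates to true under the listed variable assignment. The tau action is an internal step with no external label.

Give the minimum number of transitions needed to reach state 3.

Answer: UNREACHABLE

Working:
Breadth-first toward 3:
  Layer 0: {0}
  Layer 1: {1}
  Layer 2: {6}
3 never appears.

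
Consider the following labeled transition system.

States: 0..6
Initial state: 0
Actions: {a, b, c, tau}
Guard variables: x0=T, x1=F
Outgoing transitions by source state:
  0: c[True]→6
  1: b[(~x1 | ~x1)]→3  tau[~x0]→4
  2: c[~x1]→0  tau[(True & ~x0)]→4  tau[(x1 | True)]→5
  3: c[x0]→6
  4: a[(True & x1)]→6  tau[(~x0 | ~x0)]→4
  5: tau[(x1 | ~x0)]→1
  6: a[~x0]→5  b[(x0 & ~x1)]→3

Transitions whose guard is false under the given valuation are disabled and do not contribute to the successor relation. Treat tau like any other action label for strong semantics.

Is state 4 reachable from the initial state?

Answer: UNREACHABLE

Trace:
6 transition(s) survive guard evaluation.
depth 0: {0}
depth 1: {6}  cumulative {0,6}
depth 2: {3}  cumulative {0,3,6}
Reach set: {0,3,6}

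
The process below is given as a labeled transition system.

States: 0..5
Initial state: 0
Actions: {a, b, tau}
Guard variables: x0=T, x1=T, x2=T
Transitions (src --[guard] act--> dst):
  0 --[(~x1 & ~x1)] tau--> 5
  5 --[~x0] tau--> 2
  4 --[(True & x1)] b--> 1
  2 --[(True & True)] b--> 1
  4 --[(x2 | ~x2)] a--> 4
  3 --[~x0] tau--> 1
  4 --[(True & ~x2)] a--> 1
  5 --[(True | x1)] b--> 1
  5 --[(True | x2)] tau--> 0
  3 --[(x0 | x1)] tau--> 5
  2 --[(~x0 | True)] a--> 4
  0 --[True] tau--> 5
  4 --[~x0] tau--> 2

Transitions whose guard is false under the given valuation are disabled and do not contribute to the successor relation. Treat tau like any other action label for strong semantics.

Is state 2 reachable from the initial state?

Answer: UNREACHABLE

Working:
8 transition(s) survive guard evaluation.
Layer 0: {0}
Layer 1: {5}  cumulative {0,5}
Layer 2: {1}  cumulative {0,1,5}
Reachable = {0,1,5}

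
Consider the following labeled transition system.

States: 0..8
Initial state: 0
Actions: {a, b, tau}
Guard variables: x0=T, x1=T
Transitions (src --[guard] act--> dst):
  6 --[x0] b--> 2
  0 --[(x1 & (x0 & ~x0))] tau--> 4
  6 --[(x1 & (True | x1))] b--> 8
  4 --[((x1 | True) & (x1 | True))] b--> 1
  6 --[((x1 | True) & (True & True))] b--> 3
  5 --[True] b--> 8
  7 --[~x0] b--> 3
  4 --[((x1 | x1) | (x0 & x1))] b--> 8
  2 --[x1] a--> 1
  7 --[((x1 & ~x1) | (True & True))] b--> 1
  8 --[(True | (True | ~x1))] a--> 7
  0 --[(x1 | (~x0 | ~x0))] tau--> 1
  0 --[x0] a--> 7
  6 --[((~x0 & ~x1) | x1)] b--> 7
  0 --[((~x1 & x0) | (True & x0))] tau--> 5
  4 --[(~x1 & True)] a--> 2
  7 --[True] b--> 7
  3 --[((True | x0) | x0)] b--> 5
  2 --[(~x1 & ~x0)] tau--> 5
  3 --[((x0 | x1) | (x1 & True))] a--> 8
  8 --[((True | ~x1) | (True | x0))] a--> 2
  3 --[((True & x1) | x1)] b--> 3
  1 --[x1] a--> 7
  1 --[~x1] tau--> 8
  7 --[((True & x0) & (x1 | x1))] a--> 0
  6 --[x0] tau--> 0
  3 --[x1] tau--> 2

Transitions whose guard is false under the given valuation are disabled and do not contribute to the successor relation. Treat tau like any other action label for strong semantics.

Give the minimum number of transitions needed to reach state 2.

Answer: 3

Working:
BFS to 2:
  L0 = {0}
  L1 = {1,5,7}
  L2 = {8}
  L3 = {2}
2 enters at depth 3; path tau·b·a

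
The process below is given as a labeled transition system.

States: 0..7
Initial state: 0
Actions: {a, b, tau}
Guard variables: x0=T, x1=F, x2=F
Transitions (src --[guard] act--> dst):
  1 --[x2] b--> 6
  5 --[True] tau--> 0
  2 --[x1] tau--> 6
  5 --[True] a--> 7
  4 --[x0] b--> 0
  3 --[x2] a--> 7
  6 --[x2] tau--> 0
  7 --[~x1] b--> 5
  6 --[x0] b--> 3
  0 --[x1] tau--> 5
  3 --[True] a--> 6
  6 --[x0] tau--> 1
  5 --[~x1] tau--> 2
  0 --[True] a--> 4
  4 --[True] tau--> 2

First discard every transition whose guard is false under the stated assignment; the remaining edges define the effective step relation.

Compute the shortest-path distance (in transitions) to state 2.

Breadth-first toward 2:
  depth 0: {0}
  depth 1: {4}
  depth 2: {2}
depth(2)=2, e.g. a·tau

Answer: 2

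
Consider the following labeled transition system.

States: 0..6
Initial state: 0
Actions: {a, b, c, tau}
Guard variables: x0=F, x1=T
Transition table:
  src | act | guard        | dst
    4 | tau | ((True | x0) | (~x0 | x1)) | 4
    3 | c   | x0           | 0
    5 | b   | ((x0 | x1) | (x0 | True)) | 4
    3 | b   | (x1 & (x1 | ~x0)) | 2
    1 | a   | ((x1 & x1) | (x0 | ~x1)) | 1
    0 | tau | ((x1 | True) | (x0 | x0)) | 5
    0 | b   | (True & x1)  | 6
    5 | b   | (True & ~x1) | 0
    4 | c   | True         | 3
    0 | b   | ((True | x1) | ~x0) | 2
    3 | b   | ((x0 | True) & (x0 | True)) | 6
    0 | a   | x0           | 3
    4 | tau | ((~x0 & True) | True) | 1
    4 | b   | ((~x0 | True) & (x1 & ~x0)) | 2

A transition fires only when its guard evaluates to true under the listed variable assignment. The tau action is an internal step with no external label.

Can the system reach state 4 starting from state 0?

Answer: REACHABLE

Working:
After dropping false guards: 11 live edges.
Layer 0: {0}
Layer 1: {2,5,6}  cumulative {0,2,5,6}
Layer 2: {4}  cumulative {0,2,4,5,6}
Layer 3: {1,3}  cumulative {0,1,2,3,4,5,6}
Reachable = {0,1,2,3,4,5,6}
Path to 4: tau·b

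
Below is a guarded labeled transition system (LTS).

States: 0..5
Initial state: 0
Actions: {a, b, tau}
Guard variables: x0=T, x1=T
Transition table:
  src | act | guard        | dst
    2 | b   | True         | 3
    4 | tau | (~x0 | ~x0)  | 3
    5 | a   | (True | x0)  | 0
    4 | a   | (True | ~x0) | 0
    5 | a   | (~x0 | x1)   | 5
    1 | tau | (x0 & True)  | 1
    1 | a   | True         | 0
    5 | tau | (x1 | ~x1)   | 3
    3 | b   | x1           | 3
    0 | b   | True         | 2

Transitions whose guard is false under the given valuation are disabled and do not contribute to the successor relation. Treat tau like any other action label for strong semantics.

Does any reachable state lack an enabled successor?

Reach set: {0,2,3}
  0: b→2  [1 exit(s)]
  2: b→3  [1 exit(s)]
  3: b→3  [1 exit(s)]

Answer: DEADLOCK-FREE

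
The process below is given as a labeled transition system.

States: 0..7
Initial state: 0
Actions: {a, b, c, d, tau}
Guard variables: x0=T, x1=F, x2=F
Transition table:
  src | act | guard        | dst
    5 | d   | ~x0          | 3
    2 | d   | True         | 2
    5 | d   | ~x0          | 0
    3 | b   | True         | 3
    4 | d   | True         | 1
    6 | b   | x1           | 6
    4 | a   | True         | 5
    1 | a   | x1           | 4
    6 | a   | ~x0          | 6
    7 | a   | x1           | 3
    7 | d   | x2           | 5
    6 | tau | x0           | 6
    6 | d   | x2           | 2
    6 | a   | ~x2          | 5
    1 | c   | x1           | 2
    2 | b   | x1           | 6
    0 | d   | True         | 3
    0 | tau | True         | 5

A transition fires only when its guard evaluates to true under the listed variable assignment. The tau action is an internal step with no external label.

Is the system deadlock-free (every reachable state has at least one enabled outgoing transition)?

Answer: DEADLOCK at state 5

Trace:
Reachable = {0,3,5}
  0: d→3  tau→5  [deg 2]
  3: b→3  [deg 1]
  5: ∅  [no exit]
witness 5: tau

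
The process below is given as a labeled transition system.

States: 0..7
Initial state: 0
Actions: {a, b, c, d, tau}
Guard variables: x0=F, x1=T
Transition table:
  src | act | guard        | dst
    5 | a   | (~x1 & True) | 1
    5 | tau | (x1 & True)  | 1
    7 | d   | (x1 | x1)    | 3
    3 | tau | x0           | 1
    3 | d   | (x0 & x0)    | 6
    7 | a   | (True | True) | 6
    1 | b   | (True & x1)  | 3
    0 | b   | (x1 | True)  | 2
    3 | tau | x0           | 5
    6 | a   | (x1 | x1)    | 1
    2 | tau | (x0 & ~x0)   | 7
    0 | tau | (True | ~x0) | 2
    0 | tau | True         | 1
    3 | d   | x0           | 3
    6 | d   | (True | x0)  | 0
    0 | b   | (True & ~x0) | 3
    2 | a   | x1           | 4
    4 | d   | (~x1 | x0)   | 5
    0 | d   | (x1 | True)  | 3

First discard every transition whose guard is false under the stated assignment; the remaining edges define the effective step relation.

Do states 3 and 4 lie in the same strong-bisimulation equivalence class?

Bisimulation quotient by refinement:
  π0 = {{0,1,2,3,4,5,6,7}}
  π1 = {{0},{1},{2},{3,4},{5},{6,7}}
  π2 = {{0},{1},{2},{3,4},{5},{6},{7}}
stable after 3 split(s): 7 block(s)
[3]={3,4}  [4]={3,4}

Answer: BISIMILAR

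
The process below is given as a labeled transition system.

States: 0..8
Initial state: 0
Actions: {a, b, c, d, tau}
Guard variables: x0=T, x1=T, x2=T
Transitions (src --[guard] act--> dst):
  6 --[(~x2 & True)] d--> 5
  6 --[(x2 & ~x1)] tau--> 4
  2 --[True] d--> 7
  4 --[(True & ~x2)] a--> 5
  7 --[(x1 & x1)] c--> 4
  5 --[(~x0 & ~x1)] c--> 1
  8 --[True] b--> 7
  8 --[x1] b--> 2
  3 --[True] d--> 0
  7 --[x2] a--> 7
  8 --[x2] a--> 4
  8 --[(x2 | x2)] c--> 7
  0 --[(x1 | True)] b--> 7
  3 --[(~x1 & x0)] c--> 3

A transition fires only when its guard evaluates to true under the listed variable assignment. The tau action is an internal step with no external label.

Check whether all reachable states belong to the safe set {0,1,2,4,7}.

Answer: INVARIANT HOLDS

Working:
Safe = {0,1,2,4,7}
Reach set: {0,4,7}
  0: safe
  4: safe
  7: safe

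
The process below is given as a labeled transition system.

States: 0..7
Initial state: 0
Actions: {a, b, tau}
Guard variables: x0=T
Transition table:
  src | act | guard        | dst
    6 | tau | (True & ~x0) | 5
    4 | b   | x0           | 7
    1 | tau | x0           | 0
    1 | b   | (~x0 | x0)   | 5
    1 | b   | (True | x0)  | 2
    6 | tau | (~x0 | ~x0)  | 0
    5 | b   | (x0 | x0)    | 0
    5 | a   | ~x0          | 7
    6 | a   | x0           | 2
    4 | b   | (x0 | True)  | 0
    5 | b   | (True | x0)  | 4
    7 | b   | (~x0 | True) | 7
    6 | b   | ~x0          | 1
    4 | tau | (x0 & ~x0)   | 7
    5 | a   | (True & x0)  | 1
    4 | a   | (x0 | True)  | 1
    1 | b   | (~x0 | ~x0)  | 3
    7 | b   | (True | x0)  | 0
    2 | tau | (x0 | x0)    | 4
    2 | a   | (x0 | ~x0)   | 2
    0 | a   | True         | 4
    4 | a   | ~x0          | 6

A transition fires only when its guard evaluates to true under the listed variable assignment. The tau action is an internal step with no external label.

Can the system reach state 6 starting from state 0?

Guard filter leaves 15 enabled edge(s).
L0 = {0}
L1 = {4}  total {0,4}
L2 = {1,7}  total {0,1,4,7}
L3 = {2,5}  total {0,1,2,4,5,7}
Reach set: {0,1,2,4,5,7}

Answer: UNREACHABLE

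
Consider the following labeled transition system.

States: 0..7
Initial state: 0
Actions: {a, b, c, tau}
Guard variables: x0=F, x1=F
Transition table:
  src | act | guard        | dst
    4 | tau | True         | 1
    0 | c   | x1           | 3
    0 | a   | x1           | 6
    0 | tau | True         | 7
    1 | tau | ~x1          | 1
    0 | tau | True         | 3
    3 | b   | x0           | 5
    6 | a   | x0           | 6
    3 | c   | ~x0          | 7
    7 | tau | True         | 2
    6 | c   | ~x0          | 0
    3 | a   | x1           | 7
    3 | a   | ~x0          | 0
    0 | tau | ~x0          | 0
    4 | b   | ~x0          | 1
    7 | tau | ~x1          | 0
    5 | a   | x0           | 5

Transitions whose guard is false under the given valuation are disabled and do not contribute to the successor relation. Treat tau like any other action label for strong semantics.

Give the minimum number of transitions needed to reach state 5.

Answer: UNREACHABLE

Analysis:
Layered search for 5:
  Layer 0: {0}
  Layer 1: {3,7}
  Layer 2: {2}
5 never appears.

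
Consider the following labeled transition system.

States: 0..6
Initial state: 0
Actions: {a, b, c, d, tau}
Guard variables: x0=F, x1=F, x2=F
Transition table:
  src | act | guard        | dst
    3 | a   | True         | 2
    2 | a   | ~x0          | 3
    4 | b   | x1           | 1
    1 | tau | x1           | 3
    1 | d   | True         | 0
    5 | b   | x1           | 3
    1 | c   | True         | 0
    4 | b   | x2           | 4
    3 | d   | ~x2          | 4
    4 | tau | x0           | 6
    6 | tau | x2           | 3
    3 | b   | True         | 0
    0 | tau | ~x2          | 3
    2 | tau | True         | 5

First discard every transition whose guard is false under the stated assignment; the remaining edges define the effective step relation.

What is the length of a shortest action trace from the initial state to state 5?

Answer: 3

Trace:
BFS to 5:
  L0 = {0}
  L1 = {3}
  L2 = {2,4}
  L3 = {5}
depth(5)=3, e.g. tau·a·tau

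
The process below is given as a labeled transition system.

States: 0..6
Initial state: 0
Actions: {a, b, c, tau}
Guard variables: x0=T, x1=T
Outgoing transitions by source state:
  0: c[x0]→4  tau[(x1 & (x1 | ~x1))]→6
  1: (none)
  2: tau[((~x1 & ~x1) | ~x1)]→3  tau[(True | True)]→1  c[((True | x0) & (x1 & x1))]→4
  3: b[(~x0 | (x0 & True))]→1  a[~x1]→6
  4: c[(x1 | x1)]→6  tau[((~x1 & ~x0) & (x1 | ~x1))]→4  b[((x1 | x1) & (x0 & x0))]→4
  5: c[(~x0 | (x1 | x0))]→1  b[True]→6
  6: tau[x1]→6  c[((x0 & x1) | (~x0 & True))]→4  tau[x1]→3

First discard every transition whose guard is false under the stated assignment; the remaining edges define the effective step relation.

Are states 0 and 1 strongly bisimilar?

Answer: NOT BISIMILAR

Analysis:
Bisimulation quotient by refinement:
  round 0: {{0,1,2,3,4,5,6}}
  round 1: {{0,2,6},{1},{3},{4,5}}
  round 2: {{0},{1},{2},{3},{4},{5},{6}}
stable after 3 split(s): 7 block(s)
[0]={0}  [1]={1}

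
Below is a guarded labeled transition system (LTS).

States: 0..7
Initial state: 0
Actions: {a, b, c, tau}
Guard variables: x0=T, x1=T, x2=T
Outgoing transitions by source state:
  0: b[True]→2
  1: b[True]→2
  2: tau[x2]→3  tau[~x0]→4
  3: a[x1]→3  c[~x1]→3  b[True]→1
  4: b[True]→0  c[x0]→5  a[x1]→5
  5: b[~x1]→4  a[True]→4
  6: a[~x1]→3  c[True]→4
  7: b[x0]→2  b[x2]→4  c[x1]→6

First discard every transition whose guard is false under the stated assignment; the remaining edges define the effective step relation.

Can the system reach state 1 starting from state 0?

13 transition(s) survive guard evaluation.
L0 = {0}
L1 = {2}  total {0,2}
L2 = {3}  total {0,2,3}
L3 = {1}  total {0,1,2,3}
Reachable = {0,1,2,3}
Path to 1: b·tau·b

Answer: REACHABLE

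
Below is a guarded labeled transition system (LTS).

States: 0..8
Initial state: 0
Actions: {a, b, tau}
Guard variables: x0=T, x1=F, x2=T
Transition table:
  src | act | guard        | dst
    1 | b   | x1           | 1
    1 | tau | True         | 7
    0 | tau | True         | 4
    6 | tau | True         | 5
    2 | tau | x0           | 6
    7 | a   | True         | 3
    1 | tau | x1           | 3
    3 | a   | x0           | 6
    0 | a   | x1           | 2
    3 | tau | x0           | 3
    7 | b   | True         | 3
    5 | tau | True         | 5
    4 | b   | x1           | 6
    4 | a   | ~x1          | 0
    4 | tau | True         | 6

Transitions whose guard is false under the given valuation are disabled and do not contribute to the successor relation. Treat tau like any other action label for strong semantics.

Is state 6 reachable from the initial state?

Answer: REACHABLE

Analysis:
Guard filter leaves 11 enabled edge(s).
L0 = {0}
L1 = {4}  now seen {0,4}
L2 = {6}  now seen {0,4,6}
L3 = {5}  now seen {0,4,5,6}
Reachable = {0,4,5,6}
Path to 6: tau·tau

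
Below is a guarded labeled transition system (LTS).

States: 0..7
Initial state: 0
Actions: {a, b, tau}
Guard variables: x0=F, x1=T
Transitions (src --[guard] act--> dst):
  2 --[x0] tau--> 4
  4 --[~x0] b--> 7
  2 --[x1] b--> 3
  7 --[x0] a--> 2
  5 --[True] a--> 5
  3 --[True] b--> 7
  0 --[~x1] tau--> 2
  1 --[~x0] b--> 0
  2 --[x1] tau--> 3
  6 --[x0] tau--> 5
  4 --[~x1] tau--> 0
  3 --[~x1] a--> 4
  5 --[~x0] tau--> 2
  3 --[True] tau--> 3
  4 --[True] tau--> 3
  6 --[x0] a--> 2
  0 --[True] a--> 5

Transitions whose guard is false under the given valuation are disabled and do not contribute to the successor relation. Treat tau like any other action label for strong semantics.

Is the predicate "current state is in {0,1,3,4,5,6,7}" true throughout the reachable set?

Answer: INVARIANT VIOLATED at state 2

Working:
Allowed set {0,1,3,4,5,6,7}
Reach set: {0,2,3,5,7}
  0: safe
  2: outside
  3: safe
  5: safe
  7: safe
reach 2 via a·tau — violates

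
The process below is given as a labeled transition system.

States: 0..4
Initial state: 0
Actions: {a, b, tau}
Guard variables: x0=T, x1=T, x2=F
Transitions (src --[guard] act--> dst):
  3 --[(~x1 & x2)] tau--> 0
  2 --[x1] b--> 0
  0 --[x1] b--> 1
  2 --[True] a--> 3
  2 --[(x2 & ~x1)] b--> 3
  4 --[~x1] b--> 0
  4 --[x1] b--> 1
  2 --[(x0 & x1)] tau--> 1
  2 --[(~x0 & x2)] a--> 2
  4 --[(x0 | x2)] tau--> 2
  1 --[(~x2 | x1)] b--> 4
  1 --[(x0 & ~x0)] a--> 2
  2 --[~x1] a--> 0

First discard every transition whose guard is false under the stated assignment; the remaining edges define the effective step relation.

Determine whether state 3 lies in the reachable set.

After dropping false guards: 7 live edges.
depth 0: {0}
depth 1: {1}  cumulative {0,1}
depth 2: {4}  cumulative {0,1,4}
depth 3: {2}  cumulative {0,1,2,4}
depth 4: {3}  cumulative {0,1,2,3,4}
R = {0,1,2,3,4}
trace reaching 3: b·b·tau·a

Answer: REACHABLE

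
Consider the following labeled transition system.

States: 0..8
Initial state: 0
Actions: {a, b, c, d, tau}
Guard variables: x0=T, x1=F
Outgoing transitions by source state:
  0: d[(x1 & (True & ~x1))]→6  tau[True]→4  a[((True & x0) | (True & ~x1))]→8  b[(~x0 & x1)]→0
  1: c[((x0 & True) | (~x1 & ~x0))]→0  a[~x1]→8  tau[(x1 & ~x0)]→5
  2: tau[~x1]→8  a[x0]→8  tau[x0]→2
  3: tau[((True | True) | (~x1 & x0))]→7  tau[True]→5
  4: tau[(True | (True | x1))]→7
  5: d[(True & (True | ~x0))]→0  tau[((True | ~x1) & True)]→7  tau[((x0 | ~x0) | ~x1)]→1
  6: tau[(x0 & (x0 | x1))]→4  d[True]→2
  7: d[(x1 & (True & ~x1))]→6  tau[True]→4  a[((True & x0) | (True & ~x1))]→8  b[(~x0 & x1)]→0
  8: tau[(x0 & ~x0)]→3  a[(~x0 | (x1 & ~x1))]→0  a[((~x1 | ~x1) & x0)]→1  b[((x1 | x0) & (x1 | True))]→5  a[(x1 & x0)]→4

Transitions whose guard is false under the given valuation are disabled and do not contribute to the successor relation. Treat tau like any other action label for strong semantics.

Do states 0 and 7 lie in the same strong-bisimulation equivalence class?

Answer: BISIMILAR

Working:
Compute ~ classes (split until stable):
  π0 = {{0,1,2,3,4,5,6,7,8}}
  π1 = {{0,2,7},{1},{3,4},{5,6},{8}}
  π2 = {{0,7},{1},{2},{3},{4},{5},{6},{8}}
stable after 3 split(s): 8 block(s)
class of 0: {0,7}; class of 7: {0,7}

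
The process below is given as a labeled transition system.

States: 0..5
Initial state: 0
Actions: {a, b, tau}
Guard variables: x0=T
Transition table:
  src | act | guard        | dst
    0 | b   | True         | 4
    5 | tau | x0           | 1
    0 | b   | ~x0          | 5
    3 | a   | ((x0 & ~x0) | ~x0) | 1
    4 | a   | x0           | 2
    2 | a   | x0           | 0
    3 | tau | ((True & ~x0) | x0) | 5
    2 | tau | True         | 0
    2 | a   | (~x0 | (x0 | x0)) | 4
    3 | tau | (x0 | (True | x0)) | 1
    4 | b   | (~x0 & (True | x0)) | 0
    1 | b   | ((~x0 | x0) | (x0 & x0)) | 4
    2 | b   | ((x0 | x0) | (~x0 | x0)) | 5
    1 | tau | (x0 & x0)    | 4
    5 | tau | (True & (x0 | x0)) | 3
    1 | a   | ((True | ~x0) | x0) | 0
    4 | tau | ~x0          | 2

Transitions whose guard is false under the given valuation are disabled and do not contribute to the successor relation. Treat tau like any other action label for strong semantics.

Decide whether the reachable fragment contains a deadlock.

Reach set: {0,1,2,3,4,5}
  0: b→4  [1 exit(s)]
  1: a→0  b→4  tau→4  [3 exit(s)]
  2: a→0  a→4  b→5  tau→0  [4 exit(s)]
  3: tau→1  tau→5  [2 exit(s)]
  4: a→2  [1 exit(s)]
  5: tau→1  tau→3  [2 exit(s)]

Answer: DEADLOCK-FREE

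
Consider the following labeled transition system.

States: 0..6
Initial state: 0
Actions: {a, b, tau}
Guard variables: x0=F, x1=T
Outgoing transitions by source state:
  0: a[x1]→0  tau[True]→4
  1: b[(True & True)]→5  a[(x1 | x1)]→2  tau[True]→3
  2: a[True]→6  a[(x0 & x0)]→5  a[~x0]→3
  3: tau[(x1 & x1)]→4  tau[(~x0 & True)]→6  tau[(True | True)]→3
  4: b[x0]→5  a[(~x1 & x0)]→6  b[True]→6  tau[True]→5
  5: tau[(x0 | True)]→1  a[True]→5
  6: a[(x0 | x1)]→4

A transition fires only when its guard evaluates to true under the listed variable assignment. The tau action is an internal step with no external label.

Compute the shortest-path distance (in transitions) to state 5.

Breadth-first toward 5:
  L0 = {0}
  L1 = {4}
  L2 = {5,6}
first hit 5 at d=2 via tau·tau

Answer: 2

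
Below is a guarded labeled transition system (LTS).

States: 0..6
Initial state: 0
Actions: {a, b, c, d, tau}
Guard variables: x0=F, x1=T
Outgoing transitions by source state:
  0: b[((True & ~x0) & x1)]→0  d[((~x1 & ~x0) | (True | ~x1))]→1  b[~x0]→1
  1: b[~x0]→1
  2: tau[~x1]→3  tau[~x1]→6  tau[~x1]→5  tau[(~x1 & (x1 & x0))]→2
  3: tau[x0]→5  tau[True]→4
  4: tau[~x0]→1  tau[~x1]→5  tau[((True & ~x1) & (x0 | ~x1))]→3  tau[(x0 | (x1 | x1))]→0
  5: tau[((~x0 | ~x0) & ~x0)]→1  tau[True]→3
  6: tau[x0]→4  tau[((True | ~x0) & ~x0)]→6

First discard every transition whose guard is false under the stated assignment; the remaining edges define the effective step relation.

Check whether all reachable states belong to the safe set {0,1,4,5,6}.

Safe = {0,1,4,5,6}
R = {0,1}
  0: ok
  1: ok

Answer: INVARIANT HOLDS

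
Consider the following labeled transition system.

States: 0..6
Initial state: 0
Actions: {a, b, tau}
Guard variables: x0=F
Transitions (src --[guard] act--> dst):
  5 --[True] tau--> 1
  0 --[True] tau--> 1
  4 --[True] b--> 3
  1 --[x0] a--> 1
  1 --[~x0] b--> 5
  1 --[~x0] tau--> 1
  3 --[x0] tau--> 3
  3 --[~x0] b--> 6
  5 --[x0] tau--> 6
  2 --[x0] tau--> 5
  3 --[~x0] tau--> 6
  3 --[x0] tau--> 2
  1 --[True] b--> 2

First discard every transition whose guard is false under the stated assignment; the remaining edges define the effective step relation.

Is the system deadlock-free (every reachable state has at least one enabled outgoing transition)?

Answer: DEADLOCK at state 2

Trace:
R = {0,1,2,5}
  0: tau→1  [deg 1]
  1: b→2  b→5  tau→1  [deg 3]
  2: ∅  [no exit]
  5: tau→1  [deg 1]
trace reaching 2: tau·b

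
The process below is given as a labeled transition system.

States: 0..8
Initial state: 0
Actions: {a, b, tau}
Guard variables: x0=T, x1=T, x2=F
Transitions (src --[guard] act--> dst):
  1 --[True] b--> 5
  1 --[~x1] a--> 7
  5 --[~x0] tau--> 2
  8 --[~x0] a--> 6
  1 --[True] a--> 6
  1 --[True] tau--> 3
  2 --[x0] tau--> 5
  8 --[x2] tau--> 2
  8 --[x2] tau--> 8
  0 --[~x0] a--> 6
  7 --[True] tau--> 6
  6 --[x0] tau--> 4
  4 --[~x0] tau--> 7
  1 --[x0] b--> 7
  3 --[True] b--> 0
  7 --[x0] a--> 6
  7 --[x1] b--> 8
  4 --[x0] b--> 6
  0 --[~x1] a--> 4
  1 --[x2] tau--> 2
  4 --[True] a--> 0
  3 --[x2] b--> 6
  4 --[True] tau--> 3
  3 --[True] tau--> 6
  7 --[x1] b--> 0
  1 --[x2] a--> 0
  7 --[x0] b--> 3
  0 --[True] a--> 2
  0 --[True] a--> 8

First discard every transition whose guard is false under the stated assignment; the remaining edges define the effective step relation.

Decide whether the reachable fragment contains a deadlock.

Reach set: {0,2,5,8}
  0: a→2  a→8  [2 out]
  2: tau→5  [1 out]
  5: ∅  [deadlock]
  8: ∅  [deadlock]
trace reaching 5: a·tau

Answer: DEADLOCK at state 5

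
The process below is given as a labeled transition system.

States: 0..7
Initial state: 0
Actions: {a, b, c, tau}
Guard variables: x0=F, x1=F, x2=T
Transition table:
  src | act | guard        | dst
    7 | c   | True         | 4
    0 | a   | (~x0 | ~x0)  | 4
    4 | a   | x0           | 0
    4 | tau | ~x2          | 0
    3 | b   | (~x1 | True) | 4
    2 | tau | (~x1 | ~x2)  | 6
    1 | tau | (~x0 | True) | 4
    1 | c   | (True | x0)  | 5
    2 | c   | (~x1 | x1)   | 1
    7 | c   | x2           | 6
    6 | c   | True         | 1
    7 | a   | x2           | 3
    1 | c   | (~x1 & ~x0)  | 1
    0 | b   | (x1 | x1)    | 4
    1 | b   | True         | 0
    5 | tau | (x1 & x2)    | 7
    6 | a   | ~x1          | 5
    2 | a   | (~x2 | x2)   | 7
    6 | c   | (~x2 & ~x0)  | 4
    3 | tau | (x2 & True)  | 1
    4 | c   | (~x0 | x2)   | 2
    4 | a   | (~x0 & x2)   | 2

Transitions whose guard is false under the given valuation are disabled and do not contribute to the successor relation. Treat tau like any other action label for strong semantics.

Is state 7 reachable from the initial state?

After dropping false guards: 17 live edges.
depth 0: {0}
depth 1: {4}  now seen {0,4}
depth 2: {2}  now seen {0,2,4}
depth 3: {1,6,7}  now seen {0,1,2,4,6,7}
depth 4: {3,5}  now seen {0,1,2,3,4,5,6,7}
R = {0,1,2,3,4,5,6,7}
witness 7: a·c·a

Answer: REACHABLE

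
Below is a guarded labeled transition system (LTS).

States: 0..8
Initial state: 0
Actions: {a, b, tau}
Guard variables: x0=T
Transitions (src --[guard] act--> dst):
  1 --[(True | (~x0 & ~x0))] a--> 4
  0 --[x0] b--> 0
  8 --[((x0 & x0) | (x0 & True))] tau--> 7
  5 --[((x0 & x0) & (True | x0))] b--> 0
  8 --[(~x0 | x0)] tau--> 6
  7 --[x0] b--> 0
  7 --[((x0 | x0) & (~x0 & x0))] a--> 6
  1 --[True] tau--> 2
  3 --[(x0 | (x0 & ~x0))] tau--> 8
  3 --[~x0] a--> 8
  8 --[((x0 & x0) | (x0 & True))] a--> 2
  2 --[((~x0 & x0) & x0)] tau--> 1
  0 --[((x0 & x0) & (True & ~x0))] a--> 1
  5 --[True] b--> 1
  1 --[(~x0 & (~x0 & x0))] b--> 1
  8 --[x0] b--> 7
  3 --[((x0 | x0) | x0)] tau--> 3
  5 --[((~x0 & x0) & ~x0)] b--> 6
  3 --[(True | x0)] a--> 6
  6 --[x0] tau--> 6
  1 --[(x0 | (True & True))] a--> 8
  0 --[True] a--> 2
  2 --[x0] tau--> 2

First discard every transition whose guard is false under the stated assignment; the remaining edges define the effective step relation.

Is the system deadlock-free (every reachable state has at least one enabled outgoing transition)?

Answer: DEADLOCK-FREE

Working:
Reachable = {0,2}
  0: a→2  b→0  [deg 2]
  2: tau→2  [deg 1]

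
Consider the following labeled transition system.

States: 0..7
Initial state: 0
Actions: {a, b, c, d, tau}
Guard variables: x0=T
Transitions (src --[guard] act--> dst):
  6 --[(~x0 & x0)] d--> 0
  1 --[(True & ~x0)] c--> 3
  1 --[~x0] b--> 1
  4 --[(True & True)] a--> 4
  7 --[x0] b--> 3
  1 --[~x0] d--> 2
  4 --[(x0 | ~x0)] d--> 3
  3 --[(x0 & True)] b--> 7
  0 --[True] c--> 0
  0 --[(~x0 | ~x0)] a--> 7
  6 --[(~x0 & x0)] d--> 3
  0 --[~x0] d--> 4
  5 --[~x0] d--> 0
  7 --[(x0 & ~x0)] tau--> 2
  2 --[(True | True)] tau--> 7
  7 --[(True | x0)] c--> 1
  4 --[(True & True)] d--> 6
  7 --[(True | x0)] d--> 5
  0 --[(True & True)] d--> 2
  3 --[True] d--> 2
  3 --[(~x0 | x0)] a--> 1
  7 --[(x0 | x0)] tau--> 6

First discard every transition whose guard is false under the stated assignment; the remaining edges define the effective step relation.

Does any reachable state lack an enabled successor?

R = {0,1,2,3,5,6,7}
  0: c→0  d→2  [2 exit(s)]
  1: ∅  [no exit]
  2: tau→7  [1 exit(s)]
  3: a→1  b→7  d→2  [3 exit(s)]
  5: ∅  [no exit]
  6: ∅  [no exit]
  7: b→3  c→1  d→5  tau→6  [4 exit(s)]
trace reaching 1: d·tau·c

Answer: DEADLOCK at state 1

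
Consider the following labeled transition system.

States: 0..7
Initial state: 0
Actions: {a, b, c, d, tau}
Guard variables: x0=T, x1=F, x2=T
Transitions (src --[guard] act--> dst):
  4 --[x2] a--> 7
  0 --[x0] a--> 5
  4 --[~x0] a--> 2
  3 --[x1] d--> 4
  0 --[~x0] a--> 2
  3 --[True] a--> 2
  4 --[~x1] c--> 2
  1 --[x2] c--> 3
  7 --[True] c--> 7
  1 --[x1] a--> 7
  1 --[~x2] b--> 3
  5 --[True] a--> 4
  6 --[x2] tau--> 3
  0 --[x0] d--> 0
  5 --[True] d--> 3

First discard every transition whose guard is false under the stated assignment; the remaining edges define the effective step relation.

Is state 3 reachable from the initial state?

Guard filter leaves 10 enabled edge(s).
L0 = {0}
L1 = {5}  now seen {0,5}
L2 = {3,4}  now seen {0,3,4,5}
L3 = {2,7}  now seen {0,2,3,4,5,7}
Reachable = {0,2,3,4,5,7}
witness 3: a·d

Answer: REACHABLE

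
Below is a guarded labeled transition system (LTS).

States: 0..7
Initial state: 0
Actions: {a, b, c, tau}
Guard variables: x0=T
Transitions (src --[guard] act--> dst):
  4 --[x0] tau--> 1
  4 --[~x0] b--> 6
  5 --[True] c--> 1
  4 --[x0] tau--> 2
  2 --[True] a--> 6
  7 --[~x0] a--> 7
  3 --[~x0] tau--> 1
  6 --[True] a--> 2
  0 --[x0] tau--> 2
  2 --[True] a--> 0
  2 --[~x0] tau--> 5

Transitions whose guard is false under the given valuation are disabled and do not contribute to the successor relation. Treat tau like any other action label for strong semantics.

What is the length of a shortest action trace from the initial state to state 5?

Layered search for 5:
  Layer 0: {0}
  Layer 1: {2}
  Layer 2: {6}
5 never appears.

Answer: UNREACHABLE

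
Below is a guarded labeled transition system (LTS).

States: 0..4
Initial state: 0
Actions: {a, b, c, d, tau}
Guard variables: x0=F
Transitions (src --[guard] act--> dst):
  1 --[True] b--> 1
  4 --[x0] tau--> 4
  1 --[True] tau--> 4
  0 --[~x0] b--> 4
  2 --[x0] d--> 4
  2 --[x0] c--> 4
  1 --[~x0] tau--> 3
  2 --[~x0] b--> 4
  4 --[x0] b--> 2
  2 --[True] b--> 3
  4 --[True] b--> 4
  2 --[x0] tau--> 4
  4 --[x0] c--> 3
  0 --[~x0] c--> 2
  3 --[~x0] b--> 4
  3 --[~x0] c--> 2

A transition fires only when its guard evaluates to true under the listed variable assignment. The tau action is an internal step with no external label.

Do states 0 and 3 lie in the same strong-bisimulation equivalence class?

Bisimulation quotient by refinement:
  π0 = {{0,1,2,3,4}}
  π1 = {{0,3},{1},{2,4}}
  π2 = {{0,3},{1},{2},{4}}
Fixed point at round 3; 4 class(es).
0∈{0,3}, 3∈{0,3}

Answer: BISIMILAR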